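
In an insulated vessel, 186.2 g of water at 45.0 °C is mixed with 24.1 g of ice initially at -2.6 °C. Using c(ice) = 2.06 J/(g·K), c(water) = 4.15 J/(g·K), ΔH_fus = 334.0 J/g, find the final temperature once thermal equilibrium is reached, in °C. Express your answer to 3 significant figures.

Heat to bring ice to 0 °C and melt it: q₁ = 24.1×2.06×2.6 + 24.1×334.0 = 8178.5 J
Heat the water can supply cooling to 0 °C: 186.2×4.15×45.0 = 34772.9 J > q₁, so all ice melts.
Energy balance: 186.2×4.15×(45.0 − T) = 8178.5 + 24.1×4.15×(T − 0)
772.73(45.0 − T) = 8178.5 + 100.015 T
34772.9 − 8178.5 = 872.745 T
T = 26594.4 / 872.745 = 30.47 °C

T_f = 30.5 °C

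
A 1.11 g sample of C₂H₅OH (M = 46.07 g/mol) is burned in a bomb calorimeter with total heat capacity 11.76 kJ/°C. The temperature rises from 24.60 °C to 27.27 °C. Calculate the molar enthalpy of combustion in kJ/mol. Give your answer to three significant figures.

ΔT = 27.27 − 24.60 = 2.67 °C
q_cal = C_cal × ΔT = 11.76 × 2.67 = 31.3992 kJ
n = 1.11 / 46.07 = 0.02409 mol
q_rxn = −q_cal = -31.3992 kJ
ΔH = -31.3992 / 0.02409 = -1303 kJ/mol

ΔH = -1300 kJ/mol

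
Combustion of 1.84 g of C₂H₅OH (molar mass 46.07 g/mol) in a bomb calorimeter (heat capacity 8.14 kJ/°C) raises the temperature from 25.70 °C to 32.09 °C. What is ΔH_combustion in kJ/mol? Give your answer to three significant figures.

ΔT = 32.09 − 25.70 = 6.39 °C
q_cal = C_cal × ΔT = 8.14 × 6.39 = 52.0146 kJ
n = 1.84 / 46.07 = 0.03994 mol
q_rxn = −q_cal = -52.0146 kJ
ΔH = -52.0146 / 0.03994 = -1302 kJ/mol

ΔH = -1300 kJ/mol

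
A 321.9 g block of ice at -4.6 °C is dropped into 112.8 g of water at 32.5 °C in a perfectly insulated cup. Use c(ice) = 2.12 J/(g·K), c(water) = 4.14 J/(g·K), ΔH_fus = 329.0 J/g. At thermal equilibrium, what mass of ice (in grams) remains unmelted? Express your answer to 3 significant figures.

Heat to warm all ice to 0 °C: 321.9×2.12×4.6 = 3139.2 J
Heat released by water cooling to 0 °C: 112.8×4.14×32.5 = 15177 J
15177 J < 3139.2 + 321.9×329.0 = 109044.3 J, so not all ice melts; final T = 0 °C.
Heat left for melting: 15177 − 3139.2 = 12037.8 J
Mass melted = 12037.8 / 329.0 = 36.59 g
Ice remaining = 321.9 − 36.59 = 285.31 g

m_ice remaining = 285 g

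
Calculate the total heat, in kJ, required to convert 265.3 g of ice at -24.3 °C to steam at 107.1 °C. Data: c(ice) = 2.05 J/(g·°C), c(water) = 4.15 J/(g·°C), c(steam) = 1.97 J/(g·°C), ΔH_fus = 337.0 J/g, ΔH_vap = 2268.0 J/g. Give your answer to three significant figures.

q = 818 kJ

q1 (heat ice -24.3→0.0 °C): 265.3 × 2.05 × 24.3 = 13216 J
q2 (melt at 0 °C): 265.3 × 337.0 = 89406 J
q3 (heat water 0.0→100.0 °C): 265.3 × 4.15 × 100.0 = 110100 J
q4 (vaporize at 100 °C): 265.3 × 2268.0 = 601700 J
q5 (heat steam 100.0→107.1 °C): 265.3 × 1.97 × 7.1 = 3711 J
Total: 13216 + 89406 + 110100 + 601700 + 3711 = 818133 J = 818 kJ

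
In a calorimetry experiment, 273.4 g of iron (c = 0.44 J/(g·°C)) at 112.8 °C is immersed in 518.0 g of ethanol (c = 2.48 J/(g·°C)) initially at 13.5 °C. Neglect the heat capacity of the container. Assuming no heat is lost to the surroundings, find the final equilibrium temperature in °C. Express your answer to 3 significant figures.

T_f = 22.0 °C

Heat lost by iron = heat gained by ethanol.
(273.4)(0.44)(112.8 − T) = (518.0)(2.48)(T − 13.5)
120.296 (112.8 − T) = 1284.64 (T − 13.5)
13569 − 120.296 T = 1284.64 T − 17343
30912 = 1404.936 T
T = 22.00 °C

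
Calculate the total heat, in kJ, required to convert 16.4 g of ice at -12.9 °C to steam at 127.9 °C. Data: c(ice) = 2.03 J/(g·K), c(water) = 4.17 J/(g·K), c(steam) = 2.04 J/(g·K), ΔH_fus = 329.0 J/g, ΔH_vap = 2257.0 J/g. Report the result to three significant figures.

q = 50.6 kJ

q1 (heat ice -12.9→0.0 °C): 16.4 × 2.03 × 12.9 = 429 J
q2 (melt at 0 °C): 16.4 × 329.0 = 5396 J
q3 (heat water 0.0→100.0 °C): 16.4 × 4.17 × 100.0 = 6839 J
q4 (vaporize at 100 °C): 16.4 × 2257.0 = 37015 J
q5 (heat steam 100.0→127.9 °C): 16.4 × 2.04 × 27.9 = 933 J
Total: 429 + 5396 + 6839 + 37015 + 933 = 50612 J = 50.6 kJ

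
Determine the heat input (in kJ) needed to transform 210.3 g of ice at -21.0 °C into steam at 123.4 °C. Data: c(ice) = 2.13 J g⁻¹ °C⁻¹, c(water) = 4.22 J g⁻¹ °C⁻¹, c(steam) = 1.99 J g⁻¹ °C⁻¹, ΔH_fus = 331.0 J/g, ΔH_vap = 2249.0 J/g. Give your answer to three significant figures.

q1 (heat ice -21.0→0.0 °C): 210.3 × 2.13 × 21.0 = 9407 J
q2 (melt at 0 °C): 210.3 × 331.0 = 69609 J
q3 (heat water 0.0→100.0 °C): 210.3 × 4.22 × 100.0 = 88747 J
q4 (vaporize at 100 °C): 210.3 × 2249.0 = 472965 J
q5 (heat steam 100.0→123.4 °C): 210.3 × 1.99 × 23.4 = 9793 J
Total: 9407 + 69609 + 88747 + 472965 + 9793 = 650521 J = 651 kJ

q = 651 kJ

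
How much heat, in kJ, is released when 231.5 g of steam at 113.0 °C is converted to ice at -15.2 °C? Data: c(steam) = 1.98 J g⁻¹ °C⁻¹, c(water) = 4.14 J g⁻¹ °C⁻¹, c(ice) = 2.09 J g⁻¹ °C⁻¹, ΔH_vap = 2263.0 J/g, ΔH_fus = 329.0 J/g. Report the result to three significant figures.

q = 709 kJ

q1 (cool steam 113.0→100 °C): 231.5 × 1.98 × 13.0 = 5959 J
q2 (condense at 100 °C): 231.5 × 2263.0 = 523885 J
q3 (cool water 100→0 °C): 231.5 × 4.14 × 100.0 = 95841 J
q4 (freeze at 0 °C): 231.5 × 329.0 = 76164 J
q5 (cool ice 0→-15.2 °C): 231.5 × 2.09 × 15.2 = 7354 J
Total: 5959 + 523885 + 95841 + 76164 + 7354 = 709203 J = 709 kJ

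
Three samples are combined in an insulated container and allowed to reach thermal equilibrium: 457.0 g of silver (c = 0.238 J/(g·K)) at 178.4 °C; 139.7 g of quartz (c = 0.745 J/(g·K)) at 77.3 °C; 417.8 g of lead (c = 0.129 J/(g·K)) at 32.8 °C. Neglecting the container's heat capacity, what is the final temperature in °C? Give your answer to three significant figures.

T_f = 110 °C

Σ mᵢcᵢ(T − Tᵢ) = 0  ⇒  T = Σ mᵢcᵢTᵢ / Σ mᵢcᵢ
Σ mᵢcᵢ = 457.0×0.238 + 139.7×0.745 + 417.8×0.129 = 266.7387
Σ mᵢcᵢTᵢ = 108.766×178.4 + 104.0765×77.3 + 53.8962×32.8 = 29217
T = 29217 / 266.7387 = 109.5 °C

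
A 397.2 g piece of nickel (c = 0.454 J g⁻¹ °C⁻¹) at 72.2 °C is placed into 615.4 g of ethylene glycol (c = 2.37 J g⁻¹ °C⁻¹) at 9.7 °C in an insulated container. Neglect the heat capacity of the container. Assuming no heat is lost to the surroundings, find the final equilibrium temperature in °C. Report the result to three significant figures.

T_f = 16.6 °C

Heat lost by nickel = heat gained by ethylene glycol.
(397.2)(0.454)(72.2 − T) = (615.4)(2.37)(T − 9.7)
180.3288 (72.2 − T) = 1458.498 (T − 9.7)
13020 − 180.3288 T = 1458.498 T − 14147
27167 = 1638.8268 T
T = 16.58 °C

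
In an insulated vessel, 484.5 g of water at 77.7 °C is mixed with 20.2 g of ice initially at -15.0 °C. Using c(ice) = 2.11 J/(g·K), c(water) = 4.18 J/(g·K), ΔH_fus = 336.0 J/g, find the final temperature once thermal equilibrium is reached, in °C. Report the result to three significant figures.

Heat to bring ice to 0 °C and melt it: q₁ = 20.2×2.11×15.0 + 20.2×336.0 = 7426.5 J
Heat the water can supply cooling to 0 °C: 484.5×4.18×77.7 = 157359 J > q₁, so all ice melts.
Energy balance: 484.5×4.18×(77.7 − T) = 7426.5 + 20.2×4.18×(T − 0)
2025.21(77.7 − T) = 7426.5 + 84.436 T
157359 − 7426.5 = 2109.646 T
T = 149932.5 / 2109.646 = 71.07 °C

T_f = 71.1 °C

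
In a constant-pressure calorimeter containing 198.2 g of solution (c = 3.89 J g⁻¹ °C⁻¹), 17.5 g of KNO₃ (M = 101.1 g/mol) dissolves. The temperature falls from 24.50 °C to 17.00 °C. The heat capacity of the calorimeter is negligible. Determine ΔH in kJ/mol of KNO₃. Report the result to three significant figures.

ΔH = 33.4 kJ/mol

|ΔT| = |17.00 − 24.50| = 7.50 °C
|q_surr| = (198.2 × 3.89) × 7.50 = 770.998 × 7.50 = 5782 J
n(KNO₃) = 17.5 / 101.1 = 0.1731 mol
Temperature fell, so q_rxn = +|q_surr| = 5.782 kJ
ΔH = q_rxn / n = 33.40 kJ/mol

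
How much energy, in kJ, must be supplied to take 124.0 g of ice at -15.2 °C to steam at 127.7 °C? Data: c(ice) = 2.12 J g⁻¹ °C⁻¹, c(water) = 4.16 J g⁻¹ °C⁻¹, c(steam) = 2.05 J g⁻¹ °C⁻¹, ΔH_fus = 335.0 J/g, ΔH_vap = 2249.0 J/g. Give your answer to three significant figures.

q1 (heat ice -15.2→0.0 °C): 124.0 × 2.12 × 15.2 = 3996 J
q2 (melt at 0 °C): 124.0 × 335.0 = 41540 J
q3 (heat water 0.0→100.0 °C): 124.0 × 4.16 × 100.0 = 51584 J
q4 (vaporize at 100 °C): 124.0 × 2249.0 = 278876 J
q5 (heat steam 100.0→127.7 °C): 124.0 × 2.05 × 27.7 = 7041 J
Total: 3996 + 41540 + 51584 + 278876 + 7041 = 383037 J = 383 kJ

q = 383 kJ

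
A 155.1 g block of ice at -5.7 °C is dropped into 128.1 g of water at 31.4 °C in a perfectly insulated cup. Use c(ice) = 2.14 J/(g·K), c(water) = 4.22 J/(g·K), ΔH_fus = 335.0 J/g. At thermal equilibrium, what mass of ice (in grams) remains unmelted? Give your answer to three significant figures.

m_ice remaining = 110 g

Heat to warm all ice to 0 °C: 155.1×2.14×5.7 = 1891.9 J
Heat released by water cooling to 0 °C: 128.1×4.22×31.4 = 16974 J
16974 J < 1891.9 + 155.1×335.0 = 53850.4 J, so not all ice melts; final T = 0 °C.
Heat left for melting: 16974 − 1891.9 = 15082.1 J
Mass melted = 15082.1 / 335.0 = 45.02 g
Ice remaining = 155.1 − 45.02 = 110.08 g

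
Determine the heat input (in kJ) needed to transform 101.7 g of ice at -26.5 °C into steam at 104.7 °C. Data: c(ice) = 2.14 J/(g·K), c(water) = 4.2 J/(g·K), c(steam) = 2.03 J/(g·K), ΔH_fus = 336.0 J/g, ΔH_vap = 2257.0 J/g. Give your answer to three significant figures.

q = 313 kJ

q1 (heat ice -26.5→0.0 °C): 101.7 × 2.14 × 26.5 = 5767 J
q2 (melt at 0 °C): 101.7 × 336.0 = 34171 J
q3 (heat water 0.0→100.0 °C): 101.7 × 4.2 × 100.0 = 42714 J
q4 (vaporize at 100 °C): 101.7 × 2257.0 = 229537 J
q5 (heat steam 100.0→104.7 °C): 101.7 × 2.03 × 4.7 = 970 J
Total: 5767 + 34171 + 42714 + 229537 + 970 = 313159 J = 313 kJ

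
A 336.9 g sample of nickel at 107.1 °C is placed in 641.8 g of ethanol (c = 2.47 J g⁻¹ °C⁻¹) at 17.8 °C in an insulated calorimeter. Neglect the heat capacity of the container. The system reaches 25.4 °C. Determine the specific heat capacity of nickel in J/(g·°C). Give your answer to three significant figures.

c = 0.438 J/(g·°C)

q_gained = (641.8 × 2.47) × (25.4 − 17.8) = 12050 J
q_lost = 336.9 × c × (107.1 − 25.4) = 27524.73 c
Set equal: c = 12050 / 27524.73 = 0.438 J/(g·°C)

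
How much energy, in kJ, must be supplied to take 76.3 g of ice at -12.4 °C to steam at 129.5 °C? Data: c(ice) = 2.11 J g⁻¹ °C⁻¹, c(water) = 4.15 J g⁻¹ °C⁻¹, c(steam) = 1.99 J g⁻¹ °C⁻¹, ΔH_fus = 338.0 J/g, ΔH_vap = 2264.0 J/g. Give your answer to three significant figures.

q1 (heat ice -12.4→0.0 °C): 76.3 × 2.11 × 12.4 = 1996 J
q2 (melt at 0 °C): 76.3 × 338.0 = 25789 J
q3 (heat water 0.0→100.0 °C): 76.3 × 4.15 × 100.0 = 31665 J
q4 (vaporize at 100 °C): 76.3 × 2264.0 = 172743 J
q5 (heat steam 100.0→129.5 °C): 76.3 × 1.99 × 29.5 = 4479 J
Total: 1996 + 25789 + 31665 + 172743 + 4479 = 236672 J = 237 kJ

q = 237 kJ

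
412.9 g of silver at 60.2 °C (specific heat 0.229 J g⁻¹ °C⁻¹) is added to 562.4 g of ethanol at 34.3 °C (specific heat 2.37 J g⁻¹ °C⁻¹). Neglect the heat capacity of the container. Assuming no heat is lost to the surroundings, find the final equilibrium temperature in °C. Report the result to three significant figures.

T_f = 36.0 °C

Heat lost by silver = heat gained by ethanol.
(412.9)(0.229)(60.2 − T) = (562.4)(2.37)(T − 34.3)
94.5541 (60.2 − T) = 1332.888 (T − 34.3)
5692.2 − 94.5541 T = 1332.888 T − 45718
51410.2 = 1427.4421 T
T = 36.02 °C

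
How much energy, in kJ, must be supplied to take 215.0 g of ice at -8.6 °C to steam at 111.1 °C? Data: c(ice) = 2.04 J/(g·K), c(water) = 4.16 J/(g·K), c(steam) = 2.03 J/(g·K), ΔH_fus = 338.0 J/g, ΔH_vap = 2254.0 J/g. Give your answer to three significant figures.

q = 655 kJ

q1 (heat ice -8.6→0.0 °C): 215.0 × 2.04 × 8.6 = 3772 J
q2 (melt at 0 °C): 215.0 × 338.0 = 72670 J
q3 (heat water 0.0→100.0 °C): 215.0 × 4.16 × 100.0 = 89440 J
q4 (vaporize at 100 °C): 215.0 × 2254.0 = 484610 J
q5 (heat steam 100.0→111.1 °C): 215.0 × 2.03 × 11.1 = 4845 J
Total: 3772 + 72670 + 89440 + 484610 + 4845 = 655337 J = 655 kJ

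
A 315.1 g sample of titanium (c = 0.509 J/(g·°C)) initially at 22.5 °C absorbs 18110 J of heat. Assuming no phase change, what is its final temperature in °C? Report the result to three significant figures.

ΔT = q / (m c) = 18110 / (315.1 × 0.509) = 112.9 °C
T_f = 22.5 + 112.9 = 135.4 °C

T_f = 135 °C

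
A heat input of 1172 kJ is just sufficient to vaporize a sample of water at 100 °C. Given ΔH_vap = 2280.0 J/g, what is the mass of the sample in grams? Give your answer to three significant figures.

m = 514 g

m = q / ΔH_vap = 1172000 J / 2280.0 J/g = 514 g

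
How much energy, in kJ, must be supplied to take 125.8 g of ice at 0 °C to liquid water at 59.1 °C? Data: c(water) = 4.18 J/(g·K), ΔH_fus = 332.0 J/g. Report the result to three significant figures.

q1 (melt at 0 °C): 125.8 × 332.0 = 41766 J
q2 (heat water 0.0→59.1 °C): 125.8 × 4.18 × 59.1 = 31077 J
Total: 41766 + 31077 = 72843 J = 72.8 kJ

q = 72.8 kJ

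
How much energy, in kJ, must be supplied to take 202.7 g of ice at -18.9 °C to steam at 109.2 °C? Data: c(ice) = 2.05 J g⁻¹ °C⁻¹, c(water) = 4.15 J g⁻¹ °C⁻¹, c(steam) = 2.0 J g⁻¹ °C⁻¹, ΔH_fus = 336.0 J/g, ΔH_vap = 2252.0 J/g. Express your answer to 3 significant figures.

q1 (heat ice -18.9→0.0 °C): 202.7 × 2.05 × 18.9 = 7854 J
q2 (melt at 0 °C): 202.7 × 336.0 = 68107 J
q3 (heat water 0.0→100.0 °C): 202.7 × 4.15 × 100.0 = 84121 J
q4 (vaporize at 100 °C): 202.7 × 2252.0 = 456480 J
q5 (heat steam 100.0→109.2 °C): 202.7 × 2.0 × 9.2 = 3730 J
Total: 7854 + 68107 + 84121 + 456480 + 3730 = 620292 J = 620 kJ

q = 620 kJ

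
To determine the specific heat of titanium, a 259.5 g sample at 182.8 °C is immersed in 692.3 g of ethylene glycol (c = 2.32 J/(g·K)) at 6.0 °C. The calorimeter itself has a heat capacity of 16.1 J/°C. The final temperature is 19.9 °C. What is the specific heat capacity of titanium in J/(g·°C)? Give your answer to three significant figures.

q_gained = (692.3 × 2.32 + 16.1) × (19.9 − 6.0) = 22550 J
q_lost = 259.5 × c × (182.8 − 19.9) = 42272.55 c
Set equal: c = 22550 / 42272.55 = 0.533 J/(g·°C)

c = 0.533 J/(g·°C)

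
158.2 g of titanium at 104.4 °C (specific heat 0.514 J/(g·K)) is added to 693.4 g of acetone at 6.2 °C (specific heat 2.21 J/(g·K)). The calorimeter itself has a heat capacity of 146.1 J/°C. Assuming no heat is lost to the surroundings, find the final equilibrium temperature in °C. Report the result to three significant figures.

Heat lost by titanium = heat gained by acetone + calorimeter.
(158.2)(0.514)(104.4 − T) = [(693.4)(2.21) + 146.1](T − 6.2)
81.3148 (104.4 − T) = 1678.514 (T − 6.2)
8489.3 − 81.3148 T = 1678.514 T − 10407
18896.3 = 1759.8288 T
T = 10.74 °C

T_f = 10.7 °C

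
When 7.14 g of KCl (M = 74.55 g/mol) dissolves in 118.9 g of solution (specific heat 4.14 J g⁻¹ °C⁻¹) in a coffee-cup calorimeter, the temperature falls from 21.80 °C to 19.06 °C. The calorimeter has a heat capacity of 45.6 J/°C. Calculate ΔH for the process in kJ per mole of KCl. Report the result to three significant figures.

ΔH = 15.4 kJ/mol

|ΔT| = |19.06 − 21.80| = 2.74 °C
|q_surr| = (118.9 × 4.14 + 45.6) × 2.74 = 537.846 × 2.74 = 1474 J
n(KCl) = 7.14 / 74.55 = 0.09577 mol
Temperature fell, so q_rxn = +|q_surr| = 1.474 kJ
ΔH = q_rxn / n = 15.39 kJ/mol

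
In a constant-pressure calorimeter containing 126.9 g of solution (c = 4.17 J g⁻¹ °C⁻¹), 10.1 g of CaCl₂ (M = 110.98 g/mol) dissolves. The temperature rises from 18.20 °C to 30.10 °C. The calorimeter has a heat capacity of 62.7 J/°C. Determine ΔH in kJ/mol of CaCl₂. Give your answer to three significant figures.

|ΔT| = |30.10 − 18.20| = 11.90 °C
|q_surr| = (126.9 × 4.17 + 62.7) × 11.90 = 591.873 × 11.90 = 7043 J
n(CaCl₂) = 10.1 / 110.98 = 0.09101 mol
Temperature rose, so q_rxn = −|q_surr| = -7.043 kJ
ΔH = q_rxn / n = -77.39 kJ/mol

ΔH = -77.4 kJ/mol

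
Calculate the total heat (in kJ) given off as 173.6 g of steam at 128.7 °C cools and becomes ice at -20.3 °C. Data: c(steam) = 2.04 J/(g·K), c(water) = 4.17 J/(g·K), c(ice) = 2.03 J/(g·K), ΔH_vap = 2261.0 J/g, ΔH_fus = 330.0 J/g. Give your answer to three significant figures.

q = 540 kJ

q1 (cool steam 128.7→100 °C): 173.6 × 2.04 × 28.7 = 10164 J
q2 (condense at 100 °C): 173.6 × 2261.0 = 392510 J
q3 (cool water 100→0 °C): 173.6 × 4.17 × 100.0 = 72391 J
q4 (freeze at 0 °C): 173.6 × 330.0 = 57288 J
q5 (cool ice 0→-20.3 °C): 173.6 × 2.03 × 20.3 = 7154 J
Total: 10164 + 392510 + 72391 + 57288 + 7154 = 539507 J = 540 kJ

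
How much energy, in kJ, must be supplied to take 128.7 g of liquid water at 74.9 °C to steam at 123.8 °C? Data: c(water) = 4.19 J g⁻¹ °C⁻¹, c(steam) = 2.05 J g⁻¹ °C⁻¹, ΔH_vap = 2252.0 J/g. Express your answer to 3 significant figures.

q1 (heat water 74.9→100.0 °C): 128.7 × 4.19 × 25.1 = 13535 J
q2 (vaporize at 100 °C): 128.7 × 2252.0 = 289832 J
q3 (heat steam 100.0→123.8 °C): 128.7 × 2.05 × 23.8 = 6279 J
Total: 13535 + 289832 + 6279 = 309646 J = 310 kJ

q = 310 kJ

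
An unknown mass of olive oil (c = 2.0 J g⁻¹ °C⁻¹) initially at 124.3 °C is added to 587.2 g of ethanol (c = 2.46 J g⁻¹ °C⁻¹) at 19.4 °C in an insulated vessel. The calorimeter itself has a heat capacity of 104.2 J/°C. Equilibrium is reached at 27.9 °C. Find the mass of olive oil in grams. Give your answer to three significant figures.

m = 68.3 g

q_gained = (587.2 × 2.46 + 104.2) × (27.9 − 19.4) = 13160 J
q_lost = m × 2.0 × (124.3 − 27.9) = 192.8 m
m = 13160 / 192.8 = 68.3 g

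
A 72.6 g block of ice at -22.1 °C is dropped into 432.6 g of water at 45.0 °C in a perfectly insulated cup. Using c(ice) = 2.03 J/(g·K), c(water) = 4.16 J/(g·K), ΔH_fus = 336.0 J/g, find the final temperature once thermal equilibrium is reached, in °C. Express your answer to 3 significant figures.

T_f = 25.4 °C

Heat to bring ice to 0 °C and melt it: q₁ = 72.6×2.03×22.1 + 72.6×336.0 = 27651 J
Heat the water can supply cooling to 0 °C: 432.6×4.16×45.0 = 80982.7 J > q₁, so all ice melts.
Energy balance: 432.6×4.16×(45.0 − T) = 27651 + 72.6×4.16×(T − 0)
1799.616(45.0 − T) = 27651 + 302.016 T
80982.7 − 27651 = 2101.632 T
T = 53331.7 / 2101.632 = 25.38 °C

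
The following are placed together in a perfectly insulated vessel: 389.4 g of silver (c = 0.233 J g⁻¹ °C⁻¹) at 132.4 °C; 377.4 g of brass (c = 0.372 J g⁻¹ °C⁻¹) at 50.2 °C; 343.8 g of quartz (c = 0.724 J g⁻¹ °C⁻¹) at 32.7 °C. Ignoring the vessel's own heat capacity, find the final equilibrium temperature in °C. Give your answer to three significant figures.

Σ mᵢcᵢ(T − Tᵢ) = 0  ⇒  T = Σ mᵢcᵢTᵢ / Σ mᵢcᵢ
Σ mᵢcᵢ = 389.4×0.233 + 377.4×0.372 + 343.8×0.724 = 480.0342
Σ mᵢcᵢTᵢ = 90.7302×132.4 + 140.3928×50.2 + 248.9112×32.7 = 27200
T = 27200 / 480.0342 = 56.66 °C

T_f = 56.7 °C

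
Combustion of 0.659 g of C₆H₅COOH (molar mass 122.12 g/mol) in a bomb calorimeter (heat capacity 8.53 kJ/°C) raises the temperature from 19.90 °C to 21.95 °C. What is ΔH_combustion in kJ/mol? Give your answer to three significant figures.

ΔH = -3240 kJ/mol

ΔT = 21.95 − 19.90 = 2.05 °C
q_cal = C_cal × ΔT = 8.53 × 2.05 = 17.4865 kJ
n = 0.659 / 122.12 = 0.005396 mol
q_rxn = −q_cal = -17.4865 kJ
ΔH = -17.4865 / 0.005396 = -3241 kJ/mol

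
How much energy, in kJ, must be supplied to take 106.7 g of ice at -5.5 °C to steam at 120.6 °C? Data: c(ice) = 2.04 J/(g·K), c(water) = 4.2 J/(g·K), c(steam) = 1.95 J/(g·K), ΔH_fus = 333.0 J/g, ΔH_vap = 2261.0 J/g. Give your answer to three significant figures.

q1 (heat ice -5.5→0.0 °C): 106.7 × 2.04 × 5.5 = 1197 J
q2 (melt at 0 °C): 106.7 × 333.0 = 35531 J
q3 (heat water 0.0→100.0 °C): 106.7 × 4.2 × 100.0 = 44814 J
q4 (vaporize at 100 °C): 106.7 × 2261.0 = 241249 J
q5 (heat steam 100.0→120.6 °C): 106.7 × 1.95 × 20.6 = 4286 J
Total: 1197 + 35531 + 44814 + 241249 + 4286 = 327077 J = 327 kJ

q = 327 kJ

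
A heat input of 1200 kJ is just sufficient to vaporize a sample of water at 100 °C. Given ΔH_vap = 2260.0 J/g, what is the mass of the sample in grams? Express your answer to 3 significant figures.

m = 531 g

m = q / ΔH_vap = 1200000 J / 2260.0 J/g = 531 g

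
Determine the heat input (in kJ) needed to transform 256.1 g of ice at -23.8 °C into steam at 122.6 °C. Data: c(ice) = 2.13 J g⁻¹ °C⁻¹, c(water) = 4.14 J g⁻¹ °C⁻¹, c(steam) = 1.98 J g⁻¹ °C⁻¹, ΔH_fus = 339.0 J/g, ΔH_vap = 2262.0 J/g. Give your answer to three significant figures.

q = 797 kJ

q1 (heat ice -23.8→0.0 °C): 256.1 × 2.13 × 23.8 = 12983 J
q2 (melt at 0 °C): 256.1 × 339.0 = 86818 J
q3 (heat water 0.0→100.0 °C): 256.1 × 4.14 × 100.0 = 106025 J
q4 (vaporize at 100 °C): 256.1 × 2262.0 = 579298 J
q5 (heat steam 100.0→122.6 °C): 256.1 × 1.98 × 22.6 = 11460 J
Total: 12983 + 86818 + 106025 + 579298 + 11460 = 796584 J = 797 kJ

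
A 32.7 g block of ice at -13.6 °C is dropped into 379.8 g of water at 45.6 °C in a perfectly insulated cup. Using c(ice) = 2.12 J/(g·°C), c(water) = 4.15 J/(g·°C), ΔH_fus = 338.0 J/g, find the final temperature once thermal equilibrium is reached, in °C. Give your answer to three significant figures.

T_f = 35.0 °C

Heat to bring ice to 0 °C and melt it: q₁ = 32.7×2.12×13.6 + 32.7×338.0 = 11995 J
Heat the water can supply cooling to 0 °C: 379.8×4.15×45.6 = 71873.4 J > q₁, so all ice melts.
Energy balance: 379.8×4.15×(45.6 − T) = 11995 + 32.7×4.15×(T − 0)
1576.17(45.6 − T) = 11995 + 135.705 T
71873.4 − 11995 = 1711.875 T
T = 59878.4 / 1711.875 = 34.98 °C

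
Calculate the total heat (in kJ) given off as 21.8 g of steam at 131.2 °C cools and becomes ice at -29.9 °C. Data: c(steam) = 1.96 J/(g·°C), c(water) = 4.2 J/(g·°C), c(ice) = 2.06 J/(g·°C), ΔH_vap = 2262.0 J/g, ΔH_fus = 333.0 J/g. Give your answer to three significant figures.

q1 (cool steam 131.2→100 °C): 21.8 × 1.96 × 31.2 = 1333 J
q2 (condense at 100 °C): 21.8 × 2262.0 = 49312 J
q3 (cool water 100→0 °C): 21.8 × 4.2 × 100.0 = 9156 J
q4 (freeze at 0 °C): 21.8 × 333.0 = 7259 J
q5 (cool ice 0→-29.9 °C): 21.8 × 2.06 × 29.9 = 1343 J
Total: 1333 + 49312 + 9156 + 7259 + 1343 = 68403 J = 68.4 kJ

q = 68.4 kJ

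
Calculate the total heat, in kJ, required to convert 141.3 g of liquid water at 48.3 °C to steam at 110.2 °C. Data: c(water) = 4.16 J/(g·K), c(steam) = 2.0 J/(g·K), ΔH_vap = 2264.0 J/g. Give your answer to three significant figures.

q1 (heat water 48.3→100.0 °C): 141.3 × 4.16 × 51.7 = 30390 J
q2 (vaporize at 100 °C): 141.3 × 2264.0 = 319903 J
q3 (heat steam 100.0→110.2 °C): 141.3 × 2.0 × 10.2 = 2883 J
Total: 30390 + 319903 + 2883 = 353176 J = 353 kJ

q = 353 kJ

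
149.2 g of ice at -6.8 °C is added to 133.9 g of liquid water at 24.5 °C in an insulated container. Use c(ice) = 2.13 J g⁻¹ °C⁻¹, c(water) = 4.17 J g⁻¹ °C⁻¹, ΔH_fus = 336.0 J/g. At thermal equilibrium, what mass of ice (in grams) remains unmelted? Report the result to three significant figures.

Heat to warm all ice to 0 °C: 149.2×2.13×6.8 = 2161.0 J
Heat released by water cooling to 0 °C: 133.9×4.17×24.5 = 13680 J
13680 J < 2161.0 + 149.2×336.0 = 52292.2 J, so not all ice melts; final T = 0 °C.
Heat left for melting: 13680 − 2161.0 = 11519.0 J
Mass melted = 11519.0 / 336.0 = 34.28 g
Ice remaining = 149.2 − 34.28 = 114.92 g

m_ice remaining = 115 g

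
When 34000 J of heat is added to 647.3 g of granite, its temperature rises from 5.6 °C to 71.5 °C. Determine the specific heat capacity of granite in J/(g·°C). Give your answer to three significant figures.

c = q / (m ΔT) = 34000 / (647.3 × 65.9)
c = 34000 / 42657.07 = 0.797 J/(g·°C)

c = 0.797 J/(g·°C)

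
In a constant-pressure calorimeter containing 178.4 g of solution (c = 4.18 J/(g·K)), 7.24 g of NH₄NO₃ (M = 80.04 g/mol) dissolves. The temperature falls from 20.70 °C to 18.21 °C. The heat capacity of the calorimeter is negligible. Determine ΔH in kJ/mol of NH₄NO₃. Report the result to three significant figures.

ΔH = 20.5 kJ/mol

|ΔT| = |18.21 − 20.70| = 2.49 °C
|q_surr| = (178.4 × 4.18) × 2.49 = 745.712 × 2.49 = 1857 J
n(NH₄NO₃) = 7.24 / 80.04 = 0.09045 mol
Temperature fell, so q_rxn = +|q_surr| = 1.857 kJ
ΔH = q_rxn / n = 20.53 kJ/mol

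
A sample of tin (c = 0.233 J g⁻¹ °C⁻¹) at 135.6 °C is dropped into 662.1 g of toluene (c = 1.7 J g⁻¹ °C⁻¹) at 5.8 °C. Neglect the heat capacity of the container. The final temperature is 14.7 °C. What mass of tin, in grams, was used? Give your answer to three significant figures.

q_gained = (662.1 × 1.7) × (14.7 − 5.8) = 10020 J
q_lost = m × 0.233 × (135.6 − 14.7) = 28.1697 m
m = 10020 / 28.1697 = 356 g

m = 356 g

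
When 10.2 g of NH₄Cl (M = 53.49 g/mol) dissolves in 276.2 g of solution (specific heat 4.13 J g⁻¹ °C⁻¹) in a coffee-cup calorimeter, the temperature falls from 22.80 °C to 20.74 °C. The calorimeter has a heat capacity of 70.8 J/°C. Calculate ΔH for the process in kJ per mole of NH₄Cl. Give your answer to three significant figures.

|ΔT| = |20.74 − 22.80| = 2.06 °C
|q_surr| = (276.2 × 4.13 + 70.8) × 2.06 = 1211.506 × 2.06 = 2496 J
n(NH₄Cl) = 10.2 / 53.49 = 0.1907 mol
Temperature fell, so q_rxn = +|q_surr| = 2.496 kJ
ΔH = q_rxn / n = 13.09 kJ/mol

ΔH = 13.1 kJ/mol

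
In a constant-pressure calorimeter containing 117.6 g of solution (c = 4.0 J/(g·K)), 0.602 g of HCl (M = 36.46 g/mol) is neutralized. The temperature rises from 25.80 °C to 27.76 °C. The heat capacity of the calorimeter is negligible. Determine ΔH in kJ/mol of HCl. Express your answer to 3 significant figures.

|ΔT| = |27.76 − 25.80| = 1.96 °C
|q_surr| = (117.6 × 4.0) × 1.96 = 470.4 × 1.96 = 922.0 J
n(HCl) = 0.602 / 36.46 = 0.01651 mol
Temperature rose, so q_rxn = −|q_surr| = -0.9220 kJ
ΔH = q_rxn / n = -55.84 kJ/mol

ΔH = -55.8 kJ/mol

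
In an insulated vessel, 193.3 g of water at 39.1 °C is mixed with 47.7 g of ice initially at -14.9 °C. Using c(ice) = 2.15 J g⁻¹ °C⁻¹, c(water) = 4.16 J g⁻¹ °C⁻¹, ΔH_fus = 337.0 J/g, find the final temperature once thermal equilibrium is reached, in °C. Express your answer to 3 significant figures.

Heat to bring ice to 0 °C and melt it: q₁ = 47.7×2.15×14.9 + 47.7×337.0 = 17603 J
Heat the water can supply cooling to 0 °C: 193.3×4.16×39.1 = 31441.4 J > q₁, so all ice melts.
Energy balance: 193.3×4.16×(39.1 − T) = 17603 + 47.7×4.16×(T − 0)
804.128(39.1 − T) = 17603 + 198.432 T
31441.4 − 17603 = 1002.560 T
T = 13838.4 / 1002.560 = 13.80 °C

T_f = 13.8 °C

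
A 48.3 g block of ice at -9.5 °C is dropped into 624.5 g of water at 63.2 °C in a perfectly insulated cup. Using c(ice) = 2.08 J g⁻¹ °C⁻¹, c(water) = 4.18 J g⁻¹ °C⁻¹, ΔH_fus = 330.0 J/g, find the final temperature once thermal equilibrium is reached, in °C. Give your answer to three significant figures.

T_f = 52.7 °C

Heat to bring ice to 0 °C and melt it: q₁ = 48.3×2.08×9.5 + 48.3×330.0 = 16893 J
Heat the water can supply cooling to 0 °C: 624.5×4.18×63.2 = 164978 J > q₁, so all ice melts.
Energy balance: 624.5×4.18×(63.2 − T) = 16893 + 48.3×4.18×(T − 0)
2610.41(63.2 − T) = 16893 + 201.894 T
164978 − 16893 = 2812.304 T
T = 148085 / 2812.304 = 52.66 °C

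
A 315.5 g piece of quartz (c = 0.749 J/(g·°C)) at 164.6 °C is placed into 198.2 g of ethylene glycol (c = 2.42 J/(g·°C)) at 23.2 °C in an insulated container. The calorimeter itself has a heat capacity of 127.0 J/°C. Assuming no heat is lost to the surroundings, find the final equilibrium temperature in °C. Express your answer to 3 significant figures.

T_f = 62.8 °C

Heat lost by quartz = heat gained by ethylene glycol + calorimeter.
(315.5)(0.749)(164.6 − T) = [(198.2)(2.42) + 127.0](T − 23.2)
236.3095 (164.6 − T) = 606.644 (T − 23.2)
38897 − 236.3095 T = 606.644 T − 14074
52971 = 842.9535 T
T = 62.84 °C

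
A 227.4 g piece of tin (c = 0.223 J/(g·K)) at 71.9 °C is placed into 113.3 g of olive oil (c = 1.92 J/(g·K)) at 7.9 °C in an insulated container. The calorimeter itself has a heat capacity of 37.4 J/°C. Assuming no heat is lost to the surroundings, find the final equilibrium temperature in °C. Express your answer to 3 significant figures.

T_f = 18.5 °C

Heat lost by tin = heat gained by olive oil + calorimeter.
(227.4)(0.223)(71.9 − T) = [(113.3)(1.92) + 37.4](T − 7.9)
50.7102 (71.9 − T) = 254.936 (T − 7.9)
3646.1 − 50.7102 T = 254.936 T − 2014.0
5660.1 = 305.6462 T
T = 18.52 °C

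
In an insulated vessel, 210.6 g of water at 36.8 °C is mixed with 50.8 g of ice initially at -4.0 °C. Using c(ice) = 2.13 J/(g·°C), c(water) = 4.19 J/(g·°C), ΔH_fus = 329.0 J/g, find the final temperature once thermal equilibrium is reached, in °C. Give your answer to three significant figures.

T_f = 14.0 °C

Heat to bring ice to 0 °C and melt it: q₁ = 50.8×2.13×4.0 + 50.8×329.0 = 17146 J
Heat the water can supply cooling to 0 °C: 210.6×4.19×36.8 = 32472.8 J > q₁, so all ice melts.
Energy balance: 210.6×4.19×(36.8 − T) = 17146 + 50.8×4.19×(T − 0)
882.414(36.8 − T) = 17146 + 212.852 T
32472.8 − 17146 = 1095.266 T
T = 15326.8 / 1095.266 = 13.99 °C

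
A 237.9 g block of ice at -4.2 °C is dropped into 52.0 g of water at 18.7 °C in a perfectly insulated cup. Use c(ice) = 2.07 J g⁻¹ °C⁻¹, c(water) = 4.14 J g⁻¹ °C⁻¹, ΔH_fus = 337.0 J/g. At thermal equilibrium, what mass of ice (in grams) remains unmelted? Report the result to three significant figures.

m_ice remaining = 232 g

Heat to warm all ice to 0 °C: 237.9×2.07×4.2 = 2068.3 J
Heat released by water cooling to 0 °C: 52.0×4.14×18.7 = 4025.7 J
4025.7 J < 2068.3 + 237.9×337.0 = 82240.6 J, so not all ice melts; final T = 0 °C.
Heat left for melting: 4025.7 − 2068.3 = 1957.4 J
Mass melted = 1957.4 / 337.0 = 5.808 g
Ice remaining = 237.9 − 5.808 = 232.092 g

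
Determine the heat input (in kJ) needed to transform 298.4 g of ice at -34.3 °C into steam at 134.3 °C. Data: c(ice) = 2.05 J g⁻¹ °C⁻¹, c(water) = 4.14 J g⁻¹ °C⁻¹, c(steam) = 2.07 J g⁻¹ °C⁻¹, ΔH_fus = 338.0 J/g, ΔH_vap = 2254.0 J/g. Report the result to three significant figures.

q1 (heat ice -34.3→0.0 °C): 298.4 × 2.05 × 34.3 = 20982 J
q2 (melt at 0 °C): 298.4 × 338.0 = 100859 J
q3 (heat water 0.0→100.0 °C): 298.4 × 4.14 × 100.0 = 123538 J
q4 (vaporize at 100 °C): 298.4 × 2254.0 = 672594 J
q5 (heat steam 100.0→134.3 °C): 298.4 × 2.07 × 34.3 = 21187 J
Total: 20982 + 100859 + 123538 + 672594 + 21187 = 939160 J = 939 kJ

q = 939 kJ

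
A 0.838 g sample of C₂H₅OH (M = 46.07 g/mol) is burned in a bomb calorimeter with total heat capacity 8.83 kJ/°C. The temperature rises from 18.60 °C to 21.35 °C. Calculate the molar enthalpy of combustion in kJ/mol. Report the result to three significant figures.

ΔH = -1330 kJ/mol

ΔT = 21.35 − 18.60 = 2.75 °C
q_cal = C_cal × ΔT = 8.83 × 2.75 = 24.2825 kJ
n = 0.838 / 46.07 = 0.01819 mol
q_rxn = −q_cal = -24.2825 kJ
ΔH = -24.2825 / 0.01819 = -1334.9 kJ/mol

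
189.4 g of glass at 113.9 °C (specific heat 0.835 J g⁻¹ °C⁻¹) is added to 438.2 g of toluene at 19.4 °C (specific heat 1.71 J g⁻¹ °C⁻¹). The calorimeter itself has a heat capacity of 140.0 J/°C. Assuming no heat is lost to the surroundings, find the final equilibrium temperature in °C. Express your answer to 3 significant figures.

Heat lost by glass = heat gained by toluene + calorimeter.
(189.4)(0.835)(113.9 − T) = [(438.2)(1.71) + 140.0](T − 19.4)
158.149 (113.9 − T) = 889.322 (T − 19.4)
18013 − 158.149 T = 889.322 T − 17253
35266 = 1047.471 T
T = 33.67 °C

T_f = 33.7 °C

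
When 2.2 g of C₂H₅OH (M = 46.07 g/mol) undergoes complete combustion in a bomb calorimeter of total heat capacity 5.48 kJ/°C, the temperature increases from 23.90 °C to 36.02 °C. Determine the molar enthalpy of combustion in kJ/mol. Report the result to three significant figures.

ΔH = -1390 kJ/mol

ΔT = 36.02 − 23.90 = 12.12 °C
q_cal = C_cal × ΔT = 5.48 × 12.12 = 66.4176 kJ
n = 2.2 / 46.07 = 0.04775 mol
q_rxn = −q_cal = -66.4176 kJ
ΔH = -66.4176 / 0.04775 = -1391 kJ/mol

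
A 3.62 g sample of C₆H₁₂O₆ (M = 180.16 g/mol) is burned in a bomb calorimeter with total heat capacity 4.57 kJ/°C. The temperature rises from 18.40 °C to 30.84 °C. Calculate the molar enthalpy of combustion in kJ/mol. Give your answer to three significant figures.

ΔT = 30.84 − 18.40 = 12.44 °C
q_cal = C_cal × ΔT = 4.57 × 12.44 = 56.8508 kJ
n = 3.62 / 180.16 = 0.02009 mol
q_rxn = −q_cal = -56.8508 kJ
ΔH = -56.8508 / 0.02009 = -2830 kJ/mol

ΔH = -2830 kJ/mol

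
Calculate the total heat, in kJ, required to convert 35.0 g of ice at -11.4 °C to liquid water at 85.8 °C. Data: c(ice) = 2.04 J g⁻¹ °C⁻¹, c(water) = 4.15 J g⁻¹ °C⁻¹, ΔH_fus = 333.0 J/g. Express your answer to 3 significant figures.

q = 24.9 kJ

q1 (heat ice -11.4→0.0 °C): 35.0 × 2.04 × 11.4 = 814 J
q2 (melt at 0 °C): 35.0 × 333.0 = 11655 J
q3 (heat water 0.0→85.8 °C): 35.0 × 4.15 × 85.8 = 12462 J
Total: 814 + 11655 + 12462 = 24931 J = 24.9 kJ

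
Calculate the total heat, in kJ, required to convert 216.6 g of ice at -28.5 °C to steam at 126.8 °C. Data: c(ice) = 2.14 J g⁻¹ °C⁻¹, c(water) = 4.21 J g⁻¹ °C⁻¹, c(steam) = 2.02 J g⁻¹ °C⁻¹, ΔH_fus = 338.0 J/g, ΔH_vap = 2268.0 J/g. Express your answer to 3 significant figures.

q = 681 kJ

q1 (heat ice -28.5→0.0 °C): 216.6 × 2.14 × 28.5 = 13210 J
q2 (melt at 0 °C): 216.6 × 338.0 = 73211 J
q3 (heat water 0.0→100.0 °C): 216.6 × 4.21 × 100.0 = 91189 J
q4 (vaporize at 100 °C): 216.6 × 2268.0 = 491249 J
q5 (heat steam 100.0→126.8 °C): 216.6 × 2.02 × 26.8 = 11726 J
Total: 13210 + 73211 + 91189 + 491249 + 11726 = 680585 J = 681 kJ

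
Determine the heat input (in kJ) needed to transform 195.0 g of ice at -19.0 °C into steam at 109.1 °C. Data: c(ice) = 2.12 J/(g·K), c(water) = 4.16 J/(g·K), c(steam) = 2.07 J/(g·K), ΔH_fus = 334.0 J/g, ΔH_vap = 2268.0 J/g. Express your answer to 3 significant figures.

q1 (heat ice -19.0→0.0 °C): 195.0 × 2.12 × 19.0 = 7855 J
q2 (melt at 0 °C): 195.0 × 334.0 = 65130 J
q3 (heat water 0.0→100.0 °C): 195.0 × 4.16 × 100.0 = 81120 J
q4 (vaporize at 100 °C): 195.0 × 2268.0 = 442260 J
q5 (heat steam 100.0→109.1 °C): 195.0 × 2.07 × 9.1 = 3673 J
Total: 7855 + 65130 + 81120 + 442260 + 3673 = 600038 J = 600 kJ

q = 600 kJ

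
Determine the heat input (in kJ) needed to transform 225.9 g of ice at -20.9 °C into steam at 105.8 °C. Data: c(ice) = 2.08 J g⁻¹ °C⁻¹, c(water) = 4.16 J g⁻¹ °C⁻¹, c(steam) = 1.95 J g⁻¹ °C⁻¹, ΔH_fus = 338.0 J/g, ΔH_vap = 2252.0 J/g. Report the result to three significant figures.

q = 691 kJ

q1 (heat ice -20.9→0.0 °C): 225.9 × 2.08 × 20.9 = 9820 J
q2 (melt at 0 °C): 225.9 × 338.0 = 76354 J
q3 (heat water 0.0→100.0 °C): 225.9 × 4.16 × 100.0 = 93974 J
q4 (vaporize at 100 °C): 225.9 × 2252.0 = 508727 J
q5 (heat steam 100.0→105.8 °C): 225.9 × 1.95 × 5.8 = 2555 J
Total: 9820 + 76354 + 93974 + 508727 + 2555 = 691430 J = 691 kJ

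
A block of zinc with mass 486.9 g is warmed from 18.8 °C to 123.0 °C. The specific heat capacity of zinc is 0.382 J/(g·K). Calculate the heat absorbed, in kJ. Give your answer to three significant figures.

q = m c ΔT = 486.9 × 0.382 × (123.0 − 18.8)
q = 486.9 × 0.382 × 104.2 = 19380 J = 19.4 kJ

q = 19.4 kJ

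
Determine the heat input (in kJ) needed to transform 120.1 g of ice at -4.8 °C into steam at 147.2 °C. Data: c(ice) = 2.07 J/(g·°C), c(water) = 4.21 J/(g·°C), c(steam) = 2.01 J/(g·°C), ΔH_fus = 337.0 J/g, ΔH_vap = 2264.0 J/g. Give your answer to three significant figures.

q1 (heat ice -4.8→0.0 °C): 120.1 × 2.07 × 4.8 = 1193 J
q2 (melt at 0 °C): 120.1 × 337.0 = 40474 J
q3 (heat water 0.0→100.0 °C): 120.1 × 4.21 × 100.0 = 50562 J
q4 (vaporize at 100 °C): 120.1 × 2264.0 = 271906 J
q5 (heat steam 100.0→147.2 °C): 120.1 × 2.01 × 47.2 = 11394 J
Total: 1193 + 40474 + 50562 + 271906 + 11394 = 375529 J = 376 kJ

q = 376 kJ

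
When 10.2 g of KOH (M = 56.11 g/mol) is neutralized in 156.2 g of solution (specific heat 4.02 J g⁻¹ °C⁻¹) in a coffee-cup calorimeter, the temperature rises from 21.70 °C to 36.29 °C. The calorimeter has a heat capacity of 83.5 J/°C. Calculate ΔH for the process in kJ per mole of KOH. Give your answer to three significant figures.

ΔH = -57.1 kJ/mol

|ΔT| = |36.29 − 21.70| = 14.59 °C
|q_surr| = (156.2 × 4.02 + 83.5) × 14.59 = 711.424 × 14.59 = 10380 J
n(KOH) = 10.2 / 56.11 = 0.1818 mol
Temperature rose, so q_rxn = −|q_surr| = -10.38 kJ
ΔH = q_rxn / n = -57.10 kJ/mol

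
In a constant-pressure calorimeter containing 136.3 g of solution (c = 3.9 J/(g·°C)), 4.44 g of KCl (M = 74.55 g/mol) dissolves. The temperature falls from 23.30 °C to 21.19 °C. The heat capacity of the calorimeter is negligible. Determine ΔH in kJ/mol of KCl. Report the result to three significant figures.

|ΔT| = |21.19 − 23.30| = 2.11 °C
|q_surr| = (136.3 × 3.9) × 2.11 = 531.57 × 2.11 = 1122 J
n(KCl) = 4.44 / 74.55 = 0.05956 mol
Temperature fell, so q_rxn = +|q_surr| = 1.122 kJ
ΔH = q_rxn / n = 18.84 kJ/mol

ΔH = 18.8 kJ/mol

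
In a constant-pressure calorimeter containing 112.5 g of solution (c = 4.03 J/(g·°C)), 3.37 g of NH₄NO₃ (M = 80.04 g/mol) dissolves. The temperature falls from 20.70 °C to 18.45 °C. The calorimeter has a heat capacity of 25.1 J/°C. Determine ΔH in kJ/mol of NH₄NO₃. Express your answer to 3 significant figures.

|ΔT| = |18.45 − 20.70| = 2.25 °C
|q_surr| = (112.5 × 4.03 + 25.1) × 2.25 = 478.475 × 2.25 = 1077 J
n(NH₄NO₃) = 3.37 / 80.04 = 0.04210 mol
Temperature fell, so q_rxn = +|q_surr| = 1.077 kJ
ΔH = q_rxn / n = 25.58 kJ/mol

ΔH = 25.6 kJ/mol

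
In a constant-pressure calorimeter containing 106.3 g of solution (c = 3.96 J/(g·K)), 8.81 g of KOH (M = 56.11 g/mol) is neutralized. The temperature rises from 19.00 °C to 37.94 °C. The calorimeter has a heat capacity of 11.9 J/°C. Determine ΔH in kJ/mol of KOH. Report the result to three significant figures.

|ΔT| = |37.94 − 19.00| = 18.94 °C
|q_surr| = (106.3 × 3.96 + 11.9) × 18.94 = 432.848 × 18.94 = 8198 J
n(KOH) = 8.81 / 56.11 = 0.1570 mol
Temperature rose, so q_rxn = −|q_surr| = -8.198 kJ
ΔH = q_rxn / n = -52.22 kJ/mol

ΔH = -52.2 kJ/mol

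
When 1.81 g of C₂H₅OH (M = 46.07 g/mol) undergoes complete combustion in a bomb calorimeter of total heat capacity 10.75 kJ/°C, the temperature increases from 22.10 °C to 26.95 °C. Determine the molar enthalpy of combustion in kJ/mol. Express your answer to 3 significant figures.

ΔT = 26.95 − 22.10 = 4.85 °C
q_cal = C_cal × ΔT = 10.75 × 4.85 = 52.1375 kJ
n = 1.81 / 46.07 = 0.03929 mol
q_rxn = −q_cal = -52.1375 kJ
ΔH = -52.1375 / 0.03929 = -1327 kJ/mol

ΔH = -1330 kJ/mol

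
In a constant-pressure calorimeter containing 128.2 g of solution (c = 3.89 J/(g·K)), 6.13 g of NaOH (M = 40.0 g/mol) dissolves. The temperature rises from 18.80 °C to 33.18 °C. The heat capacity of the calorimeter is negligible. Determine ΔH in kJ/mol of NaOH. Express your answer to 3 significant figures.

|ΔT| = |33.18 − 18.80| = 14.38 °C
|q_surr| = (128.2 × 3.89) × 14.38 = 498.698 × 14.38 = 7171 J
n(NaOH) = 6.13 / 40.0 = 0.1533 mol
Temperature rose, so q_rxn = −|q_surr| = -7.171 kJ
ΔH = q_rxn / n = -46.78 kJ/mol

ΔH = -46.8 kJ/mol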